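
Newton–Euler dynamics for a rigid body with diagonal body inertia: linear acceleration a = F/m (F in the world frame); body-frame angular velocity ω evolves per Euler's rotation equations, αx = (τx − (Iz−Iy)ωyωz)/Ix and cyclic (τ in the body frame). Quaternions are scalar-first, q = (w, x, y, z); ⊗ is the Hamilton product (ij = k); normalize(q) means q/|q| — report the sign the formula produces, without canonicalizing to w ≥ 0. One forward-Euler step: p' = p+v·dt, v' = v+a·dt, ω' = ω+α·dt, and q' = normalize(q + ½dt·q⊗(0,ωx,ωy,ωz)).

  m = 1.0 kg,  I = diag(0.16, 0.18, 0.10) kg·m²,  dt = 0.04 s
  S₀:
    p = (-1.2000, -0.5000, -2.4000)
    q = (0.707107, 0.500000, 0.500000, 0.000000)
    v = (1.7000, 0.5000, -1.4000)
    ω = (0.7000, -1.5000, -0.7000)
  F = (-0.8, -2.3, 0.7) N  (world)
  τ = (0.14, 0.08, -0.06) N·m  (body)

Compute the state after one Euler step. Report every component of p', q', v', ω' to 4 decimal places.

new position p' = (-1.1320, -0.4800, -2.4560)
new velocity v' = (1.6680, 0.4080, -1.3720)
gyro term ω×Iω = (-0.0840, -0.0294, -0.0210)
α = I⁻¹(τ − ω×Iω) = (1.4000, 0.6078, -0.3900)
ω + α·dt = (0.7560, -1.4757, -0.7156)
2q̇ = q⊗(0,ω) = (0.4000000, 0.1449749, -0.7106605, -1.5949749)
updated quaternion q' = (0.7146, 0.5026, 0.4855, -0.0319)

p' = (-1.1320, -0.4800, -2.4560)
q' = (0.7146, 0.5026, 0.4855, -0.0319)
v' = (1.6680, 0.4080, -1.3720)
ω' = (0.7560, -1.4757, -0.7156)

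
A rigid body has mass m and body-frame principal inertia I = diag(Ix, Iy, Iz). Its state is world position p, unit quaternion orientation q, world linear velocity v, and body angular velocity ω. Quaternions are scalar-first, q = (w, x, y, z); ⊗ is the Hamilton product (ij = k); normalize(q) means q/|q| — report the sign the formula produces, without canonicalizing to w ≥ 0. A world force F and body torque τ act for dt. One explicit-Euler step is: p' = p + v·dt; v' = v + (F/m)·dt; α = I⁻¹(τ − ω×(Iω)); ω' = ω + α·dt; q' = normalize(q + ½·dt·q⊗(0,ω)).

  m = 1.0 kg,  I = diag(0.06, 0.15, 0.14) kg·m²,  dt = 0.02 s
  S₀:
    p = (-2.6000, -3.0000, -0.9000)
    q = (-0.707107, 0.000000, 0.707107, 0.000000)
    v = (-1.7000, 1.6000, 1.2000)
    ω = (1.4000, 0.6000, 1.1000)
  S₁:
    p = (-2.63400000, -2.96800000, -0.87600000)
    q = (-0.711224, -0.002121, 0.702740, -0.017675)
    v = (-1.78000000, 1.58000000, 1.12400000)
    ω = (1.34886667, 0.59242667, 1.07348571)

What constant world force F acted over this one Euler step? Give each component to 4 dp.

velocity change Δv = (-0.08000000, -0.02000000, -0.07600000)
F = m·Δv/dt = (-4.0000, -1.0000, -3.8000)

F = (-4.0000, -1.0000, -3.8000)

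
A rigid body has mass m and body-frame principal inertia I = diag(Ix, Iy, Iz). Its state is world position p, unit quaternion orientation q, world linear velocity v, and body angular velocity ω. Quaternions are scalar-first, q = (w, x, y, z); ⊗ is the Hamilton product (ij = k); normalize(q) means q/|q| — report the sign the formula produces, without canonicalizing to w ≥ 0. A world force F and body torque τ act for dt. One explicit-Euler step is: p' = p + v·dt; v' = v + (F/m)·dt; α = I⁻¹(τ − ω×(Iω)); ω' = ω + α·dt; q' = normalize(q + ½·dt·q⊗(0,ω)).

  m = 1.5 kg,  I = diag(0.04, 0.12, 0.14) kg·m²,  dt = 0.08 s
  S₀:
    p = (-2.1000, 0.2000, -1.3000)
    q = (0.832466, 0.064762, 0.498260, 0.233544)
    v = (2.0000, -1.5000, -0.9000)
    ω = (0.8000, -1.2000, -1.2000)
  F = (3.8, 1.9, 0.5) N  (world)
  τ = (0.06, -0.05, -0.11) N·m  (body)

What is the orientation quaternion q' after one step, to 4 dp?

q' = (0.8631, 0.0785, 0.4676, 0.1740)

Hamilton product q⊗(0,ω) = (0.8263552, 0.3483136, -0.7344096, -1.4752816)
q + ½dt·q⊗(0,ω), renormalized = (0.8631, 0.0785, 0.4676, 0.1740)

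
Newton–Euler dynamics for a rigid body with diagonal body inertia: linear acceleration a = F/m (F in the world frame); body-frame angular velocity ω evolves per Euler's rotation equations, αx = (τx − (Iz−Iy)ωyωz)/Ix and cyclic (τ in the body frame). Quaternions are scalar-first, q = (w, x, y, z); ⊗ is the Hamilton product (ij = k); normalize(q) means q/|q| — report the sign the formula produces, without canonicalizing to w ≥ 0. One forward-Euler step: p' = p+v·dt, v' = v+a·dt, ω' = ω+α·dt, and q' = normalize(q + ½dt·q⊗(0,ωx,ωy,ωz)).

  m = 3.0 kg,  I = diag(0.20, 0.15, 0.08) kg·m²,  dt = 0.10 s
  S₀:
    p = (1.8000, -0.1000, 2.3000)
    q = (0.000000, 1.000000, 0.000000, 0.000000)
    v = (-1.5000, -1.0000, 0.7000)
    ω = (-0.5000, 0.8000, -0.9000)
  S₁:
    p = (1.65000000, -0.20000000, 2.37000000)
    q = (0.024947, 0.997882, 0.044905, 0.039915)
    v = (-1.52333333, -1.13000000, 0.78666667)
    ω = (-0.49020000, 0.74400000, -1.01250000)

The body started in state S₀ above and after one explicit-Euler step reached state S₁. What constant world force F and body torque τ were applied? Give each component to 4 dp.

velocity change Δv = (-0.02333333, -0.13000000, 0.08666667)
m·(v₁−v₀)/dt = (-0.7000, -3.9000, 2.6000)
Δω = ω₁−ω₀ = (0.00980000, -0.05600000, -0.11250000)
applied torque τ = (0.0700, -0.0300, -0.0700)

F = (-0.7000, -3.9000, 2.6000)
τ = (0.0700, -0.0300, -0.0700)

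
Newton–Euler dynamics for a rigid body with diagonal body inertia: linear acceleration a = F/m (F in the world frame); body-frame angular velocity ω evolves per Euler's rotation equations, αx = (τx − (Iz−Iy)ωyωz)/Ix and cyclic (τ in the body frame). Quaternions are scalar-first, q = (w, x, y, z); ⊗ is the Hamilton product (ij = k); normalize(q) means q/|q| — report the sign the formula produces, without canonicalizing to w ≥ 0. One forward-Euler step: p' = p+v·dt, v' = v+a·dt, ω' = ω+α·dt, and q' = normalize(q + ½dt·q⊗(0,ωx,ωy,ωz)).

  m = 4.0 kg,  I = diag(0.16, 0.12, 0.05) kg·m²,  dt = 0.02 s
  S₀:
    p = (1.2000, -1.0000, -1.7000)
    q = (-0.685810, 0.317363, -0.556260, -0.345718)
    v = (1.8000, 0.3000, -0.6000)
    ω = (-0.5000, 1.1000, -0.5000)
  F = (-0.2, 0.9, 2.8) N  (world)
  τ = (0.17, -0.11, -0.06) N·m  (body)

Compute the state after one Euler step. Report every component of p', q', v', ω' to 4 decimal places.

p' = (1.2360, -0.9940, -1.7120)
q' = (-0.6798, 0.3273, -0.5604, -0.3415)
v' = (1.7990, 0.3045, -0.5860)
ω' = (-0.4836, 1.0771, -0.5328)

ω×(Iω) gyroscopic = (0.0385, 0.0275, 0.0220)
angular accel α = (0.8219, -1.1458, -1.6400)
ω' = ω + α·dt = (-0.4836, 1.0771, -0.5328)
2q̇ = q⊗(0,ω) = (0.5977085, 1.0013248, -0.4228505, 0.4138743)
updated quaternion q' = (-0.6798, 0.3273, -0.5604, -0.3415)
a = (-0.0500, 0.2250, 0.7000)
p' = p + v·dt = (1.2360, -0.9940, -1.7120)
v + (F/m)dt = (1.7990, 0.3045, -0.5860)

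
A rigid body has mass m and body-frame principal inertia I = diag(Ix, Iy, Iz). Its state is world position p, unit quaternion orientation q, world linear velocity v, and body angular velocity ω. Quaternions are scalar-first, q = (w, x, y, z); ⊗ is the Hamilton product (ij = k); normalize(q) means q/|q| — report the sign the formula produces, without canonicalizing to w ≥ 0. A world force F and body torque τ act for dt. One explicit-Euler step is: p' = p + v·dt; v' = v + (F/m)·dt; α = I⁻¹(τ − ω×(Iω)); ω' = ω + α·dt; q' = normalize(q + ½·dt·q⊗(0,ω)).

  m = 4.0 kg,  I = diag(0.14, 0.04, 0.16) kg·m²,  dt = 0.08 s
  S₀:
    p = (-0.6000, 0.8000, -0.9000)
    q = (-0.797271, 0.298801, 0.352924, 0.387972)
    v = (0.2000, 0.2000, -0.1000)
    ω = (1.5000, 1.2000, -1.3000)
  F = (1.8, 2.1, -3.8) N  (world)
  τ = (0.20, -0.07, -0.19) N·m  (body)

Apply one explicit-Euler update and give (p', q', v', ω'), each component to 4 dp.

gyro term ω×Iω = (-0.1872, 0.0390, -0.1800)
angular accel α = (2.7657, -2.7250, -0.0625)
ω + α·dt = (1.7213, 0.9820, -1.3050)
Hamilton product q⊗(0,ω) = (-0.3673467, -2.1202741, 0.0136741, 0.8656275)
q' = normalize(q + ½dt·q⊗(0,ω)) = (-0.8085, 0.2131, 0.3520, 0.4208)
new position p' = (-0.5840, 0.8160, -0.9080)
v + (F/m)dt = (0.2360, 0.2420, -0.1760)

p' = (-0.5840, 0.8160, -0.9080)
q' = (-0.8085, 0.2131, 0.3520, 0.4208)
v' = (0.2360, 0.2420, -0.1760)
ω' = (1.7213, 0.9820, -1.3050)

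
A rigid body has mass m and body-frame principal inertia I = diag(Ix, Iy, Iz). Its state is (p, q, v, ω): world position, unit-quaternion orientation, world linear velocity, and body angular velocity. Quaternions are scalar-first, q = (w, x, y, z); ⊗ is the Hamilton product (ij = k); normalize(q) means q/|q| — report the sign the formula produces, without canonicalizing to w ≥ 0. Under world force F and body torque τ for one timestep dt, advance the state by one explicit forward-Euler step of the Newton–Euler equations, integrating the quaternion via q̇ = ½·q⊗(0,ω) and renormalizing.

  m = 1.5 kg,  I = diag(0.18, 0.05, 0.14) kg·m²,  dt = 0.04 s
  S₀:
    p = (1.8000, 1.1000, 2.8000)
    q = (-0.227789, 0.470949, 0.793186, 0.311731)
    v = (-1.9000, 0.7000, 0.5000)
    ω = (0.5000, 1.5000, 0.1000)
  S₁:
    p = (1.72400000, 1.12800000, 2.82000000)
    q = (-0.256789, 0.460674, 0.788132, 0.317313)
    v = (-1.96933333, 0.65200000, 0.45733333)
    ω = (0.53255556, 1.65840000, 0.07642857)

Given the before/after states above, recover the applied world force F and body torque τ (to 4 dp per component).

ω₁ − ω₀ = (0.03255556, 0.15840000, -0.02357143)
τ = I·(Δω/dt) + ω₀×(Iω₀) = (0.1600, 0.2000, -0.1800)
v₁ − v₀ = (-0.06933333, -0.04800000, -0.04266667)
applied force F = (-2.6000, -1.8000, -1.6000)

F = (-2.6000, -1.8000, -1.6000)
τ = (0.1600, 0.2000, -0.1800)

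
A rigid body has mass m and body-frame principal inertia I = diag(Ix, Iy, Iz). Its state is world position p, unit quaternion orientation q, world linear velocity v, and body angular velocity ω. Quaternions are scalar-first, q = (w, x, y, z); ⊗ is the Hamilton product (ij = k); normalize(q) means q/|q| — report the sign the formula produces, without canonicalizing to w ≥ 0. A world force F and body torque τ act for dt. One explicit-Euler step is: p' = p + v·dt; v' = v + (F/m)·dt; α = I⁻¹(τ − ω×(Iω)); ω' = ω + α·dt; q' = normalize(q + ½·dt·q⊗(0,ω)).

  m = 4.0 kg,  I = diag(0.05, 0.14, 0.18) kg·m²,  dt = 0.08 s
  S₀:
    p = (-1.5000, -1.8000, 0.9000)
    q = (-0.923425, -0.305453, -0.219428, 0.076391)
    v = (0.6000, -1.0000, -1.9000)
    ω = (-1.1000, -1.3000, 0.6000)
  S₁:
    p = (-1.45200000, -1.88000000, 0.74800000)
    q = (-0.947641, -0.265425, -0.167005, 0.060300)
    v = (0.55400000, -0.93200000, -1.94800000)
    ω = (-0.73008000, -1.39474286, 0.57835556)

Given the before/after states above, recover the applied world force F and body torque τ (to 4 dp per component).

rate change Δω = (0.36992000, -0.09474286, -0.02164444)
precession coupling = (-0.0312, 0.0858, 0.1287)
I·α + gyro = (0.2000, -0.0800, 0.0800)
velocity change Δv = (-0.04600000, 0.06800000, -0.04800000)
F = m·Δv/dt = (-2.3000, 3.4000, -2.4000)

F = (-2.3000, 3.4000, -2.4000)
τ = (0.2000, -0.0800, 0.0800)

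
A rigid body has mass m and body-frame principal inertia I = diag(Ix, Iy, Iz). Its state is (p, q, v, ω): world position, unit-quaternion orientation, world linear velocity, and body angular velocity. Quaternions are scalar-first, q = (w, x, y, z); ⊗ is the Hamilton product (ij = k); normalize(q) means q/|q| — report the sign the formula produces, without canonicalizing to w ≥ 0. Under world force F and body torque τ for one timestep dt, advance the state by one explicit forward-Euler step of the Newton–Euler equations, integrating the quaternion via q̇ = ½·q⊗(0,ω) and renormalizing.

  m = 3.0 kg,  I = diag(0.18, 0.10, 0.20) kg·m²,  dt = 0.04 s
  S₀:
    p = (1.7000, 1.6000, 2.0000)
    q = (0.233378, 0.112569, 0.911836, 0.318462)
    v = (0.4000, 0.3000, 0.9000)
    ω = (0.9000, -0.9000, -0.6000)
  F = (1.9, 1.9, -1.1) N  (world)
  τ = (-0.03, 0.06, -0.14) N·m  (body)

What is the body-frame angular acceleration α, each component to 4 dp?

ω×(Iω) gyroscopic = (0.0540, 0.0108, 0.0648)
α = I⁻¹(τ − ω×Iω) = (-0.4667, 0.4920, -1.0240)

α = (-0.4667, 0.4920, -1.0240)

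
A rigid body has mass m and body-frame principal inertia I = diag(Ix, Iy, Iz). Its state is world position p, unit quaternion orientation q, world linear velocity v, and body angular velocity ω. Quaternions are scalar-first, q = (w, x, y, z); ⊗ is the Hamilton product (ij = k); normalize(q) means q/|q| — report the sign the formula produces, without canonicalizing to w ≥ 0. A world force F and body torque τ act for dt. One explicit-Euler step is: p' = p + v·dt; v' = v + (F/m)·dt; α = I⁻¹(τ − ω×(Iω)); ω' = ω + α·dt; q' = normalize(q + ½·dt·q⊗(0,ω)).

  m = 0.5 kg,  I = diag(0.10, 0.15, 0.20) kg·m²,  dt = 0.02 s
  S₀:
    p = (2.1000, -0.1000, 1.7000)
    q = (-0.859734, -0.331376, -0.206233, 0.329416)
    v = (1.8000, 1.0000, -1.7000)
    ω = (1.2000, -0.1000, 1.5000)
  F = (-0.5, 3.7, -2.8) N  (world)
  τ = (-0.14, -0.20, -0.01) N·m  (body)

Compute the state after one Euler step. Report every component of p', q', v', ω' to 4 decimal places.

p' = (2.1360, -0.0800, 1.6660)
q' = (-0.8607, -0.3444, -0.1964, 0.3193)
v' = (1.7800, 1.1480, -1.8120)
ω' = (1.1735, -0.1027, 1.4996)

(τ − ω×Iω)/I = (-1.3250, -0.1333, -0.0200)
ω + α·dt = (1.1735, -0.1027, 1.4996)
2q̇ = q⊗(0,ω) = (-0.1170961, -1.3080887, 0.9783366, -1.0089838)
q + ½dt·q⊗(0,ω), renormalized = (-0.8607, -0.3444, -0.1964, 0.3193)
linear accel F/m = (-1.0000, 7.4000, -5.6000)
new position p' = (2.1360, -0.0800, 1.6660)
v + (F/m)dt = (1.7800, 1.1480, -1.8120)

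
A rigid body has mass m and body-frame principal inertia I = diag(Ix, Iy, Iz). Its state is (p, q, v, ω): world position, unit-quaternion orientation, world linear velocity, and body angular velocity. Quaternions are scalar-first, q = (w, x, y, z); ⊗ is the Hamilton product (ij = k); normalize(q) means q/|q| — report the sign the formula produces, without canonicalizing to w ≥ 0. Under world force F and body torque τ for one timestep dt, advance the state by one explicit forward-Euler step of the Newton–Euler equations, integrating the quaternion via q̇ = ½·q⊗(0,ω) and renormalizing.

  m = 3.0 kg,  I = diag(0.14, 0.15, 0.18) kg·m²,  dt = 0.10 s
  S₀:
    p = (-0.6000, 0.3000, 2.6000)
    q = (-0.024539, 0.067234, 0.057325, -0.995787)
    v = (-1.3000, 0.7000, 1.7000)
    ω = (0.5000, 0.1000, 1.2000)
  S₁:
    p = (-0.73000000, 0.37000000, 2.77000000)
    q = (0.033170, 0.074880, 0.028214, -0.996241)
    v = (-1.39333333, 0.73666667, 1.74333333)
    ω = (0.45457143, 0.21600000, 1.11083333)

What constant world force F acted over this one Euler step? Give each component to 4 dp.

velocity change Δv = (-0.09333333, 0.03666667, 0.04333333)
m·(v₁−v₀)/dt = (-2.8000, 1.1000, 1.3000)

F = (-2.8000, 1.1000, 1.3000)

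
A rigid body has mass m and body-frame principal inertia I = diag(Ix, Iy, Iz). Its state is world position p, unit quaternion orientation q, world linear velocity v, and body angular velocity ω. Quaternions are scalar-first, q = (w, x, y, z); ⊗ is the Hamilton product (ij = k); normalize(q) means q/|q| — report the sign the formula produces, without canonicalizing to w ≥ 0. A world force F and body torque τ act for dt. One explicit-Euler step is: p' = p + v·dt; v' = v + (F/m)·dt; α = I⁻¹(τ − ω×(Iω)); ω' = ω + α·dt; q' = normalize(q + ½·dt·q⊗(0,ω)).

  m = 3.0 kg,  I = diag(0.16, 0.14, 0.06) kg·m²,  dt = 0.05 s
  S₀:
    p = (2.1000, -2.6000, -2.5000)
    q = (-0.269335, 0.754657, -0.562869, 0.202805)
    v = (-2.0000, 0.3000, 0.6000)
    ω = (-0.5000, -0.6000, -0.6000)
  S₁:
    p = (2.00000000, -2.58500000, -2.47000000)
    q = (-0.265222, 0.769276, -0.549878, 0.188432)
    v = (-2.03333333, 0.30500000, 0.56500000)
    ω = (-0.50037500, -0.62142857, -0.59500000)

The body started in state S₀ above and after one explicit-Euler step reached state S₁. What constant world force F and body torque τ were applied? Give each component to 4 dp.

v₁ − v₀ = (-0.03333333, 0.00500000, -0.03500000)
applied force F = (-2.0000, 0.3000, -2.1000)
rate change Δω = (-0.00037500, -0.02142857, 0.00500000)
applied torque τ = (-0.0300, -0.0300, 0.0000)

F = (-2.0000, 0.3000, -2.1000)
τ = (-0.0300, -0.0300, 0.0000)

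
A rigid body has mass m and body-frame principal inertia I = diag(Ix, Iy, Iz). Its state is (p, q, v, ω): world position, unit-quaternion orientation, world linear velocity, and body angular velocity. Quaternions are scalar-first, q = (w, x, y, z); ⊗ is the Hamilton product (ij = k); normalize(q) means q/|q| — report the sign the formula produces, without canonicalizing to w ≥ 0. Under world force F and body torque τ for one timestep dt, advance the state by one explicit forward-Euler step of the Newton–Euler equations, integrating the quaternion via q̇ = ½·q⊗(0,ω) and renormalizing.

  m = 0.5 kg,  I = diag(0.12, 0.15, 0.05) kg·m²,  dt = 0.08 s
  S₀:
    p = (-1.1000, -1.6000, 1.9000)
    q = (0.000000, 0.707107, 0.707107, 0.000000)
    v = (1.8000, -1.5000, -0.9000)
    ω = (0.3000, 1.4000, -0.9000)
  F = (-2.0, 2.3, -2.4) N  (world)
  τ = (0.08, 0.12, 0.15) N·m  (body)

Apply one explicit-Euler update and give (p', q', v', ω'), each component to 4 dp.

p + v·dt = (-0.9560, -1.7200, 1.8280)
v + (F/m)dt = (1.4800, -1.1320, -1.2840)
precession coupling ω×(Iω) = (0.1260, -0.0189, 0.0126)
angular accel α = (-0.3833, 0.9260, 2.7480)
new body rate ω' = (0.2693, 1.4741, -0.6802)
Hamilton product q⊗(0,ω) = (-1.2020819, -0.6363963, 0.6363963, 0.7778177)
updated quaternion q' = (-0.0480, 0.6801, 0.7309, 0.0310)

p' = (-0.9560, -1.7200, 1.8280)
q' = (-0.0480, 0.6801, 0.7309, 0.0310)
v' = (1.4800, -1.1320, -1.2840)
ω' = (0.2693, 1.4741, -0.6802)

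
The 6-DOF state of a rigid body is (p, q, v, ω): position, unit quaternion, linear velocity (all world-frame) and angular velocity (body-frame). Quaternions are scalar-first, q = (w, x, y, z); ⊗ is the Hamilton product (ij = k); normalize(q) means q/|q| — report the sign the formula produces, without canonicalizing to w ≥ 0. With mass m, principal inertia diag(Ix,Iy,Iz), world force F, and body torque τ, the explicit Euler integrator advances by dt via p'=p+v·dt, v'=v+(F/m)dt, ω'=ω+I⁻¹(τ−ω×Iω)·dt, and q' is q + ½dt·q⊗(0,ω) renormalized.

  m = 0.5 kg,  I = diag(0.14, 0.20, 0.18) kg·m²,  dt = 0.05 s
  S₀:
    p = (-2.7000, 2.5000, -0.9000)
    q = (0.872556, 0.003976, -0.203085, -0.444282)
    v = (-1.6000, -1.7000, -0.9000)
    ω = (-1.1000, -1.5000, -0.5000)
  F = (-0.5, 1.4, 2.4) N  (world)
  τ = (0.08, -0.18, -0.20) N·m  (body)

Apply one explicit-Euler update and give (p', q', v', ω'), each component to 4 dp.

(τ − ω×Iω)/I = (0.6786, -0.7900, -1.6611)
new body rate ω' = (-1.0661, -1.5395, -0.5831)
2q̇ = q⊗(0,ω) = (-0.5223949, -1.5246921, -0.8181358, -0.6656355)
updated quaternion q' = (0.8585, -0.0341, -0.2233, -0.4604)
linear accel F/m = (-1.0000, 2.8000, 4.8000)
p' = p + v·dt = (-2.7800, 2.4150, -0.9450)
v' = v + a·dt = (-1.6500, -1.5600, -0.6600)

p' = (-2.7800, 2.4150, -0.9450)
q' = (0.8585, -0.0341, -0.2233, -0.4604)
v' = (-1.6500, -1.5600, -0.6600)
ω' = (-1.0661, -1.5395, -0.5831)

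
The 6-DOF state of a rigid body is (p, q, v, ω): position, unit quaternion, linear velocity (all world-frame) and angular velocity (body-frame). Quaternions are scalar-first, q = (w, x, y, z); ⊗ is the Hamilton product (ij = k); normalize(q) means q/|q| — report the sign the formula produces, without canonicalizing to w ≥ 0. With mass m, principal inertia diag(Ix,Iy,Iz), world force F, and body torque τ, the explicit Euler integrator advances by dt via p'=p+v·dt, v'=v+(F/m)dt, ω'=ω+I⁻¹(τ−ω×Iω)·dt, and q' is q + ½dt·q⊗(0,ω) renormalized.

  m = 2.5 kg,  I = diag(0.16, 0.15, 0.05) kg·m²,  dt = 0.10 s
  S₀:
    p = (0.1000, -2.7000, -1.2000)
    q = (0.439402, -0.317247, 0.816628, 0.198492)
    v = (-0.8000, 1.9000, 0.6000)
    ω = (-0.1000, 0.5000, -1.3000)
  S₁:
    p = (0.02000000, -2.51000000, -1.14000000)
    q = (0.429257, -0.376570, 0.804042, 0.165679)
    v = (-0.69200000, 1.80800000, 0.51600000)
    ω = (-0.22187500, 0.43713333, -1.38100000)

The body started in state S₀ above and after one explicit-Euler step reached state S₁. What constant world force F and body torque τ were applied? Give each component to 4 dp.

F = (2.7000, -2.3000, -2.1000)
τ = (-0.1300, -0.0800, -0.0400)

Δω = ω₁−ω₀ = (-0.12187500, -0.06286667, -0.08100000)
I·α + gyro = (-0.1300, -0.0800, -0.0400)
velocity change Δv = (0.10800000, -0.09200000, -0.08400000)
m·(v₁−v₀)/dt = (2.7000, -2.3000, -2.1000)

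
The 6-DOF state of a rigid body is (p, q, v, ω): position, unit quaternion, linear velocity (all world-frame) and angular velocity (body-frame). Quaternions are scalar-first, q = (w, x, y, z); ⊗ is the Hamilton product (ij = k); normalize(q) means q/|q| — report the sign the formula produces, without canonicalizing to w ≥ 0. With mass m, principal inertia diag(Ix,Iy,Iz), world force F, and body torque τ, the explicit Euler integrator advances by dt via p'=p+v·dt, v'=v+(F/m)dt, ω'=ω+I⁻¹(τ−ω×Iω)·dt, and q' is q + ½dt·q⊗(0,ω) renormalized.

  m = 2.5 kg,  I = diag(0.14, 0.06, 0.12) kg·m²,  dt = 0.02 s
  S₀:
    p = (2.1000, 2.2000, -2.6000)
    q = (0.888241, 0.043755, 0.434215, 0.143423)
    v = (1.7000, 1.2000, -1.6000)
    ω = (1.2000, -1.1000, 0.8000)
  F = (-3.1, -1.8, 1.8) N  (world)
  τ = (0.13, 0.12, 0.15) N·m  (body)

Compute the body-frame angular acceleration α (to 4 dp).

gyro term ω×Iω = (-0.0528, 0.0192, 0.1056)
α = I⁻¹(τ − ω×Iω) = (1.3057, 1.6800, 0.3700)

α = (1.3057, 1.6800, 0.3700)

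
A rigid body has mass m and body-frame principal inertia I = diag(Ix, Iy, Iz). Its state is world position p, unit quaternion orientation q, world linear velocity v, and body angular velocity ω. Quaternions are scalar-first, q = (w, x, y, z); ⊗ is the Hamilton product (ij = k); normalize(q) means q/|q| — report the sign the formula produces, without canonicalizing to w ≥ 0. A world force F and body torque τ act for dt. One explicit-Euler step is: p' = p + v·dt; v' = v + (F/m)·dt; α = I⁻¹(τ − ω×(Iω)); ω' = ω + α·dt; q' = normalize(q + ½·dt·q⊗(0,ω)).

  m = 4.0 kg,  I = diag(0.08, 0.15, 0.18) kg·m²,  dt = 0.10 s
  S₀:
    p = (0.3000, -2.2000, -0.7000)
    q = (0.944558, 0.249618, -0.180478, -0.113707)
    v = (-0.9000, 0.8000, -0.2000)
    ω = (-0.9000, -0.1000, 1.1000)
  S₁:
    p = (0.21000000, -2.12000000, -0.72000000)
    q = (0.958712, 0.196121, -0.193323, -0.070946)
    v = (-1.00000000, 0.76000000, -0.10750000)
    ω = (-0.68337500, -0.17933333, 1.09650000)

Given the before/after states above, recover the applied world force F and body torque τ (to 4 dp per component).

ω₁ − ω₀ = (0.21662500, -0.07933333, -0.00350000)
precession coupling = (-0.0033, 0.0990, 0.0063)
I·α + gyro = (0.1700, -0.0200, 0.0000)
v₁ − v₀ = (-0.10000000, -0.04000000, 0.09250000)
F = m·Δv/dt = (-4.0000, -1.6000, 3.7000)

F = (-4.0000, -1.6000, 3.7000)
τ = (0.1700, -0.0200, 0.0000)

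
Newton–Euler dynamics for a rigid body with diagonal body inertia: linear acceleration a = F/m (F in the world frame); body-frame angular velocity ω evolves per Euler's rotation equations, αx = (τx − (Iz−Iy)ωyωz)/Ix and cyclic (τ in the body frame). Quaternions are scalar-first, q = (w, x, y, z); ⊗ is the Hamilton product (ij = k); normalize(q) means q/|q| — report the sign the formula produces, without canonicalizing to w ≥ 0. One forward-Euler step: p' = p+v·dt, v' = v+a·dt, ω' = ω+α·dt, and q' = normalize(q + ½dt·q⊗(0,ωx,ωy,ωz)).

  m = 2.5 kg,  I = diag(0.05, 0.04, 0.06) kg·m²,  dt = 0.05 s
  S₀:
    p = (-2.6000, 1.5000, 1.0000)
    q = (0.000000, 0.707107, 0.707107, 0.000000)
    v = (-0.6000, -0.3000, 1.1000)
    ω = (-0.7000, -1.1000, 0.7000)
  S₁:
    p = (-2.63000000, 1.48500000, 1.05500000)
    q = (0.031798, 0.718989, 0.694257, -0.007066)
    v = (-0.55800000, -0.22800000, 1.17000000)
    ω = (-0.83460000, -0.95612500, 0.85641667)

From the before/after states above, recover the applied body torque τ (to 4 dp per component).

τ = (-0.1500, 0.1200, 0.1800)

ω₁ − ω₀ = (-0.13460000, 0.14387500, 0.15641667)
precession coupling = (-0.0154, 0.0049, -0.0077)
I·α + gyro = (-0.1500, 0.1200, 0.1800)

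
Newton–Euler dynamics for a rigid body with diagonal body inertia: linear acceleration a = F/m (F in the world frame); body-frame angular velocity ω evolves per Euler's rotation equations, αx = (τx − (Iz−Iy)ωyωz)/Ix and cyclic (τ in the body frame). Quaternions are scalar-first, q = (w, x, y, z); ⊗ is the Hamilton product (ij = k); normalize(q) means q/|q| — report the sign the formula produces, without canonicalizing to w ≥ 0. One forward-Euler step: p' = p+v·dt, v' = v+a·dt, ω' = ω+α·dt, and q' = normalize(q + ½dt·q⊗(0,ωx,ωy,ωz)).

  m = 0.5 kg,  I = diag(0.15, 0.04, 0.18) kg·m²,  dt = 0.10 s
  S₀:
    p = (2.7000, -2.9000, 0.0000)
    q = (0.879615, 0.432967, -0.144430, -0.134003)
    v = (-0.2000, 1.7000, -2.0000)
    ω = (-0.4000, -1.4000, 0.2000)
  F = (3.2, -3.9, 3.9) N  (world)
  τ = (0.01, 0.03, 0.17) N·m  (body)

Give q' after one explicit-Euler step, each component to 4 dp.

q⊗(0,ω) = (-0.0022146, -0.5683362, -1.2644532, -0.4880028)
q' = normalize(q + ½dt·q⊗(0,ω)) = (0.8771, 0.4035, -0.2071, -0.1580)

q' = (0.8771, 0.4035, -0.2071, -0.1580)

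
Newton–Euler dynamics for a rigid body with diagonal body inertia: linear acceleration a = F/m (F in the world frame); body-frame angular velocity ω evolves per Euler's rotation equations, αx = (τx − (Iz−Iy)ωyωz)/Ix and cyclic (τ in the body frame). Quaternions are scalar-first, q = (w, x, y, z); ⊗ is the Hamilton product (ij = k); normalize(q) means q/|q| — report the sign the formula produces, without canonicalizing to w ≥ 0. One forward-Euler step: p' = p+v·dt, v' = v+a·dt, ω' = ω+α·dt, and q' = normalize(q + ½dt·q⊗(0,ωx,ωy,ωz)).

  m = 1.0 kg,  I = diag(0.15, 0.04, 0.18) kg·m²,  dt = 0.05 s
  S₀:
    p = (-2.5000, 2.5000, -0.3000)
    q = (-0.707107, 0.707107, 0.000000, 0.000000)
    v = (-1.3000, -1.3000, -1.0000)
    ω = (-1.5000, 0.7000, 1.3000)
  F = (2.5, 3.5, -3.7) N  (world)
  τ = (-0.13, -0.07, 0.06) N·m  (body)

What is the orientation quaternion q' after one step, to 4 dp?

q⊗(0,ω) = (1.0606605, 1.0606605, -1.4142140, -0.4242642)
updated quaternion q' = (-0.6797, 0.7326, -0.0353, -0.0106)

q' = (-0.6797, 0.7326, -0.0353, -0.0106)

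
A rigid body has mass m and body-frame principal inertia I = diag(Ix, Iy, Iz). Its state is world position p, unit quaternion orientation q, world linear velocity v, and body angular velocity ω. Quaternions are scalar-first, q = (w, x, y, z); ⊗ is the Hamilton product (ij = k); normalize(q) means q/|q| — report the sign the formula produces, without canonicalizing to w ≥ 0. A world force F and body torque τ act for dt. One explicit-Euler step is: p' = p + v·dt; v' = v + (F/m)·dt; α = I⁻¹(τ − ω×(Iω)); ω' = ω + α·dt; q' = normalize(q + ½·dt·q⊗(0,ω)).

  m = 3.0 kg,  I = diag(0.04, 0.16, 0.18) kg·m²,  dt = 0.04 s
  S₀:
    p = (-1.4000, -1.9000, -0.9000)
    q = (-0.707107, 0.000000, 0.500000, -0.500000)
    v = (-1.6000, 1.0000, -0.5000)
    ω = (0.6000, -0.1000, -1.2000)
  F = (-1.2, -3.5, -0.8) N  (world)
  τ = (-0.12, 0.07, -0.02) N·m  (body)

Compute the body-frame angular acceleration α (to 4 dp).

α = (-3.0600, -0.1925, -0.0711)

precession coupling ω×(Iω) = (0.0024, 0.1008, -0.0072)
(τ − ω×Iω)/I = (-3.0600, -0.1925, -0.0711)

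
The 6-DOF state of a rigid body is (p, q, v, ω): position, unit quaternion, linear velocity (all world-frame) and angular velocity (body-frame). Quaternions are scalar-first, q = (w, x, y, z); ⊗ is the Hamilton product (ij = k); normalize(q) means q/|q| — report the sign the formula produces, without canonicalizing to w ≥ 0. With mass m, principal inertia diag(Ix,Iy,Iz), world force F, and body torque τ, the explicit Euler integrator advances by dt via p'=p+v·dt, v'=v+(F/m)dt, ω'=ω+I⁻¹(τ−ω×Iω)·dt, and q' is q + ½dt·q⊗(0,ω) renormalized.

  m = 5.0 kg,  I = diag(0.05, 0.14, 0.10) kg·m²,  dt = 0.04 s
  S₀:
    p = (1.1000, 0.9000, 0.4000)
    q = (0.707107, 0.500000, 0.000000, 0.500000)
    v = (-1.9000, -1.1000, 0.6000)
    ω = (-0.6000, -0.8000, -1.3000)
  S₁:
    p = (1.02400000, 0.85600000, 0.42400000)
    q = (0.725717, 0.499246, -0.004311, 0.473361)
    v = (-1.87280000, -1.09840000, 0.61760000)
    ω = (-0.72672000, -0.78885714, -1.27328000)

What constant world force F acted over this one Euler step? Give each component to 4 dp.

F = (3.4000, 0.2000, 2.2000)

v₁ − v₀ = (0.02720000, 0.00160000, 0.01760000)
m·(v₁−v₀)/dt = (3.4000, 0.2000, 2.2000)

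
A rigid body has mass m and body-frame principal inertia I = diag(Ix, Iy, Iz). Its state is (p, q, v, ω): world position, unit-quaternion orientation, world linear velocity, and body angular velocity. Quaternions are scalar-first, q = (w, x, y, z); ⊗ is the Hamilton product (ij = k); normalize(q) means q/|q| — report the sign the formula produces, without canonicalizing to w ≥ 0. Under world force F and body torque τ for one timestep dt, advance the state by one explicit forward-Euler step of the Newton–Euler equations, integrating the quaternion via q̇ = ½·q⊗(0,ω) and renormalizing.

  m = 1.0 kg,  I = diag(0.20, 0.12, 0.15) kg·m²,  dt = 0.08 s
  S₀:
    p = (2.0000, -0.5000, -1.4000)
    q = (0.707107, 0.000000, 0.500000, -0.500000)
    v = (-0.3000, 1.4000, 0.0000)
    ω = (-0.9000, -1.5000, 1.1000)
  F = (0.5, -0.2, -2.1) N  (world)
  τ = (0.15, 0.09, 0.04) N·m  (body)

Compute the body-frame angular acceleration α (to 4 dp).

α = (0.9975, 1.1625, 0.9867)

ω×(Iω) gyroscopic = (-0.0495, -0.0495, -0.1080)
angular accel α = (0.9975, 1.1625, 0.9867)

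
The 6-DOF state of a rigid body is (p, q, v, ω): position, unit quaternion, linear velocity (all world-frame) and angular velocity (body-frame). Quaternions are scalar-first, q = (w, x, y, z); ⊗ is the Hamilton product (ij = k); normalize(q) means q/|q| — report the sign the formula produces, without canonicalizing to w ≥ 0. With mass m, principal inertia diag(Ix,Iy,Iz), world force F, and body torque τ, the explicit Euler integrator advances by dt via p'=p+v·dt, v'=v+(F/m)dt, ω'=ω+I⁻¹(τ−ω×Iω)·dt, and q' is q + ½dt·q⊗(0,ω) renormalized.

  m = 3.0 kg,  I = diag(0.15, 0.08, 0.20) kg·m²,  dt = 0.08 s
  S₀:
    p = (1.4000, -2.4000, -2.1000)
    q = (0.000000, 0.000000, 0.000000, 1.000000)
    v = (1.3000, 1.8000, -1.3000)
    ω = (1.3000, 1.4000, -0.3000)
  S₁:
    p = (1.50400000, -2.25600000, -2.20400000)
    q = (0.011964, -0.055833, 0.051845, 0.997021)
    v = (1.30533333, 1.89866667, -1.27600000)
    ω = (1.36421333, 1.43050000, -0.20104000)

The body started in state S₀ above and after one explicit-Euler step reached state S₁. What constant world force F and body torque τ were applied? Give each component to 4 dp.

F = (0.2000, 3.7000, 0.9000)
τ = (0.0700, 0.0500, 0.1200)

Δv = v₁−v₀ = (0.00533333, 0.09866667, 0.02400000)
m·(v₁−v₀)/dt = (0.2000, 3.7000, 0.9000)
rate change Δω = (0.06421333, 0.03050000, 0.09896000)
ω₀×(Iω₀) = (-0.0504, 0.0195, -0.1274)
τ = I·(Δω/dt) + ω₀×(Iω₀) = (0.0700, 0.0500, 0.1200)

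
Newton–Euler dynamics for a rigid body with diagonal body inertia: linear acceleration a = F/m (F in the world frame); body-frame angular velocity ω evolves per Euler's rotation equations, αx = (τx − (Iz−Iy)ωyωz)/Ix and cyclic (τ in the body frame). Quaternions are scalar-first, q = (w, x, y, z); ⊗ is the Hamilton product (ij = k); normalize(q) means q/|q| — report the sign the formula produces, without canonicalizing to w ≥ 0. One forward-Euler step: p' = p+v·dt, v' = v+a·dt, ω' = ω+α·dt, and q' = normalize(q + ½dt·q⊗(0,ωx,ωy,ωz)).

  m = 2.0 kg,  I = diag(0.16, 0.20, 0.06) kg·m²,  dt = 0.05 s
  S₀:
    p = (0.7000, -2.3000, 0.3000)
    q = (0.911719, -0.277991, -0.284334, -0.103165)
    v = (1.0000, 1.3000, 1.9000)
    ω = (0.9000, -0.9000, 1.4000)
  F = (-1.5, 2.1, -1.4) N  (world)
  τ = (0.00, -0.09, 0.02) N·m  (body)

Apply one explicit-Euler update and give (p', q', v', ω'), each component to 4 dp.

p' = (0.7500, -2.2350, 0.3950)
q' = (0.9142, -0.2694, -0.2971, -0.0585)
v' = (0.9625, 1.3525, 1.8650)
ω' = (0.8449, -0.9540, 1.4437)

α = I⁻¹(τ − ω×Iω) = (-1.1025, -1.0800, 0.8733)
ω' = ω + α·dt = (0.8449, -0.9540, 1.4437)
q⊗(0,ω) = (0.1387223, 0.3296310, -0.5242082, 1.7824991)
q' = normalize(q + ½dt·q⊗(0,ω)) = (0.9142, -0.2694, -0.2971, -0.0585)
linear accel F/m = (-0.7500, 1.0500, -0.7000)
new position p' = (0.7500, -2.2350, 0.3950)
v' = v + a·dt = (0.9625, 1.3525, 1.8650)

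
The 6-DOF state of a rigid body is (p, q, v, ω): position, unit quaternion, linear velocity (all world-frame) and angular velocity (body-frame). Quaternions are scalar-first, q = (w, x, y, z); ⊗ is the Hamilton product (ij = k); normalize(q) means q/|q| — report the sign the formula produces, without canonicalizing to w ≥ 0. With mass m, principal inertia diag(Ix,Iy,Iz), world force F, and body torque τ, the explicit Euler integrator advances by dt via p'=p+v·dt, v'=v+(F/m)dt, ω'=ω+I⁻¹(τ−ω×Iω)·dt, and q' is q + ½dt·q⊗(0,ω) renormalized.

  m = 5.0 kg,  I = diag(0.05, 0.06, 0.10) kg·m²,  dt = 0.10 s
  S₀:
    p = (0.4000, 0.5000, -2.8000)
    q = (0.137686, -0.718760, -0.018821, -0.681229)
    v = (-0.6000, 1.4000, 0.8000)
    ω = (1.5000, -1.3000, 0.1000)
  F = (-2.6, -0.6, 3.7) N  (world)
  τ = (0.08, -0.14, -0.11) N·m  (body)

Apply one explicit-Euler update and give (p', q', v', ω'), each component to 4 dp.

new position p' = (0.3400, 0.6400, -2.7200)
v' = v + a·dt = (-0.6520, 1.3880, 0.8740)
(τ − ω×Iω)/I = (1.7040, -2.2083, -0.9050)
ω' = ω + α·dt = (1.6704, -1.5208, 0.0095)
2q̇ = q⊗(0,ω) = (1.1217956, -0.6809508, -1.1289593, 0.9763881)
updated quaternion q' = (0.1928, -0.7491, -0.0749, -0.6293)

p' = (0.3400, 0.6400, -2.7200)
q' = (0.1928, -0.7491, -0.0749, -0.6293)
v' = (-0.6520, 1.3880, 0.8740)
ω' = (1.6704, -1.5208, 0.0095)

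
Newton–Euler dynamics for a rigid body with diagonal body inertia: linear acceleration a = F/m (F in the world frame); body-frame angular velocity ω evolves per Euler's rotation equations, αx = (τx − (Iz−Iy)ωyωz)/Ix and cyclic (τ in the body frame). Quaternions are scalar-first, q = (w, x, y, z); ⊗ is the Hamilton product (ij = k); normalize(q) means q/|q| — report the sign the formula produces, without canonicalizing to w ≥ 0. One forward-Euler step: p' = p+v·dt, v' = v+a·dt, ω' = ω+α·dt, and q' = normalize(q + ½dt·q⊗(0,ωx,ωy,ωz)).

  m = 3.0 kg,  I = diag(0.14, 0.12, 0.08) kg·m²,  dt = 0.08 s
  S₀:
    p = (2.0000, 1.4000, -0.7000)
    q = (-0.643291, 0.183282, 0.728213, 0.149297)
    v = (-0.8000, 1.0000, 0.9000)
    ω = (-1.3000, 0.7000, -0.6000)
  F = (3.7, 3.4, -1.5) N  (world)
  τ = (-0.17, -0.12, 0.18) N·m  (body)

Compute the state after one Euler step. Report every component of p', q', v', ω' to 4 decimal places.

ω×(Iω) gyroscopic = (0.0168, 0.0468, 0.0182)
α = I⁻¹(τ − ω×Iω) = (-1.3343, -1.3900, 2.0225)
ω + α·dt = (-1.4067, 0.5888, -0.4382)
Hamilton product q⊗(0,ω) = (-0.1819043, 0.2948426, -0.5344206, 1.4609489)
q' = normalize(q + ½dt·q⊗(0,ω)) = (-0.6492, 0.1947, 0.7054, 0.2073)
p' = p + v·dt = (1.9360, 1.4800, -0.6280)
new velocity v' = (-0.7013, 1.0907, 0.8600)

p' = (1.9360, 1.4800, -0.6280)
q' = (-0.6492, 0.1947, 0.7054, 0.2073)
v' = (-0.7013, 1.0907, 0.8600)
ω' = (-1.4067, 0.5888, -0.4382)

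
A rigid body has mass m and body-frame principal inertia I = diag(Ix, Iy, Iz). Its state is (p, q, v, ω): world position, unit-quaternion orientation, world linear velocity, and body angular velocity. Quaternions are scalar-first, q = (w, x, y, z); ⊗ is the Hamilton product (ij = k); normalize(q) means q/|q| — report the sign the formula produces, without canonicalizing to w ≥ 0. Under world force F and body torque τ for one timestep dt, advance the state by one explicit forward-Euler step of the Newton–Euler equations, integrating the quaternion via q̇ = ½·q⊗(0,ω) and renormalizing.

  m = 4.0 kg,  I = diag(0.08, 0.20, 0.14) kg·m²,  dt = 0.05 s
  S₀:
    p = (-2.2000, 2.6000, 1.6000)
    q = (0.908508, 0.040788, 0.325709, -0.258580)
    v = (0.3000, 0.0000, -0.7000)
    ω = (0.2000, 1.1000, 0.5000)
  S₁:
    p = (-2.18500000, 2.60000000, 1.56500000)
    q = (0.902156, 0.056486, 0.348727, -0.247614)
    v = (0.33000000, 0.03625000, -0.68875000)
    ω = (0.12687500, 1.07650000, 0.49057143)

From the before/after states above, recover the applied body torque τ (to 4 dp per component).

τ = (-0.1500, -0.1000, 0.0000)

Δω = ω₁−ω₀ = (-0.07312500, -0.02350000, -0.00942857)
I·α + gyro = (-0.1500, -0.1000, 0.0000)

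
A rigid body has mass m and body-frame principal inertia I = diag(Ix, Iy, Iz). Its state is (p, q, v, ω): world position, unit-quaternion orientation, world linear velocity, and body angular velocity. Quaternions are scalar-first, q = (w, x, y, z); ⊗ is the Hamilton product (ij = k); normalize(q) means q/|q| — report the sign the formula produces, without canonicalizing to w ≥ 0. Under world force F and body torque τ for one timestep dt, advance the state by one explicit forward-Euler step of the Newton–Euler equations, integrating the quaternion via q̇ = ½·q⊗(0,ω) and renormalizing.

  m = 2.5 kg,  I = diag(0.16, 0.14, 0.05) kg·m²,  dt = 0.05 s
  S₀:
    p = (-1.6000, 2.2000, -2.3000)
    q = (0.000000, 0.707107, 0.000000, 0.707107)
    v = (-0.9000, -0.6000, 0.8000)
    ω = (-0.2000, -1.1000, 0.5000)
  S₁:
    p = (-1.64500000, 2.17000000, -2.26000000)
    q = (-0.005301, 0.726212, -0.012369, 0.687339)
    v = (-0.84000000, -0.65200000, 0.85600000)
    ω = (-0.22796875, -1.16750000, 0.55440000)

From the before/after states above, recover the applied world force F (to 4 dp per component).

v₁ − v₀ = (0.06000000, -0.05200000, 0.05600000)
F = m·Δv/dt = (3.0000, -2.6000, 2.8000)

F = (3.0000, -2.6000, 2.8000)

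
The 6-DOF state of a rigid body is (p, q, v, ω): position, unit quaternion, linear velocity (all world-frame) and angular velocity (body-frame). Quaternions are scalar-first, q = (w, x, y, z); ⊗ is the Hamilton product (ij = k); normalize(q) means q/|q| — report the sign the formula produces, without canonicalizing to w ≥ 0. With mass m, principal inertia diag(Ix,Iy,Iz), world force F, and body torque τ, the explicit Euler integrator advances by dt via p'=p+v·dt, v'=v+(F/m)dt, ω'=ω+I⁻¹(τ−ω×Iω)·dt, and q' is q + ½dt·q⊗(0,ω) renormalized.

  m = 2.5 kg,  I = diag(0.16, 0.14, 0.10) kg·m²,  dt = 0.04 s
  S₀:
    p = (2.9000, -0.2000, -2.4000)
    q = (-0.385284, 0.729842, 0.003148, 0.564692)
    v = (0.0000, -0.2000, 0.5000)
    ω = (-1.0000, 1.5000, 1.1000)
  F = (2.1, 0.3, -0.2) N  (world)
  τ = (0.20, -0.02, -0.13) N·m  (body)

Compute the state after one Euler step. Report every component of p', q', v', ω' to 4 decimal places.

p' = (2.9000, -0.2080, -2.3800)
q' = (-0.3829, 0.7200, -0.0357, 0.5777)
v' = (0.0336, -0.1952, 0.4968)
ω' = (-0.9335, 1.5131, 1.0360)

ω×(Iω) gyroscopic = (-0.0660, -0.0660, 0.0300)
(τ − ω×Iω)/I = (1.6625, 0.3286, -1.6000)
new body rate ω' = (-0.9335, 1.5131, 1.0360)
Hamilton product q⊗(0,ω) = (0.1039588, -0.4582912, -1.9454442, 0.6740986)
updated quaternion q' = (-0.3829, 0.7200, -0.0357, 0.5777)
a = F/m = (0.8400, 0.1200, -0.0800)
new position p' = (2.9000, -0.2080, -2.3800)
new velocity v' = (0.0336, -0.1952, 0.4968)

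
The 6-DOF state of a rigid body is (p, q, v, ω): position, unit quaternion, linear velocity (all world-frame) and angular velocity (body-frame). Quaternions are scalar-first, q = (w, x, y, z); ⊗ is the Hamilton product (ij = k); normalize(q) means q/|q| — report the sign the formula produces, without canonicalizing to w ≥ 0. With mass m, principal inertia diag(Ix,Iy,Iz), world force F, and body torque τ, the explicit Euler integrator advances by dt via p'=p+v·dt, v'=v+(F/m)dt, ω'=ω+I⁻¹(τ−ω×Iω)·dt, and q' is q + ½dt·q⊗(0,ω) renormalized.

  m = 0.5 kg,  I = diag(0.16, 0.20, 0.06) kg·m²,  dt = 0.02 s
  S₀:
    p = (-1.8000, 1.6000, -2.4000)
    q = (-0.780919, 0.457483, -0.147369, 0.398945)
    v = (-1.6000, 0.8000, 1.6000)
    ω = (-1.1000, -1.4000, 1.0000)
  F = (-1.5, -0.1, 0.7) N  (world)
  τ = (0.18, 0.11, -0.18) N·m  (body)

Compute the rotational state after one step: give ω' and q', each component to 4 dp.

angular accel α = (-0.1000, 1.1000, -4.0267)
ω + α·dt = (-1.1020, -1.3780, 0.9195)
2q̇ = q⊗(0,ω) = (-0.1020303, 1.2701649, 0.1969641, -1.5835011)
q + ½dt·q⊗(0,ω), renormalized = (-0.7818, 0.4701, -0.1454, 0.3830)

ω' = (-1.1020, -1.3780, 0.9195)
q' = (-0.7818, 0.4701, -0.1454, 0.3830)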